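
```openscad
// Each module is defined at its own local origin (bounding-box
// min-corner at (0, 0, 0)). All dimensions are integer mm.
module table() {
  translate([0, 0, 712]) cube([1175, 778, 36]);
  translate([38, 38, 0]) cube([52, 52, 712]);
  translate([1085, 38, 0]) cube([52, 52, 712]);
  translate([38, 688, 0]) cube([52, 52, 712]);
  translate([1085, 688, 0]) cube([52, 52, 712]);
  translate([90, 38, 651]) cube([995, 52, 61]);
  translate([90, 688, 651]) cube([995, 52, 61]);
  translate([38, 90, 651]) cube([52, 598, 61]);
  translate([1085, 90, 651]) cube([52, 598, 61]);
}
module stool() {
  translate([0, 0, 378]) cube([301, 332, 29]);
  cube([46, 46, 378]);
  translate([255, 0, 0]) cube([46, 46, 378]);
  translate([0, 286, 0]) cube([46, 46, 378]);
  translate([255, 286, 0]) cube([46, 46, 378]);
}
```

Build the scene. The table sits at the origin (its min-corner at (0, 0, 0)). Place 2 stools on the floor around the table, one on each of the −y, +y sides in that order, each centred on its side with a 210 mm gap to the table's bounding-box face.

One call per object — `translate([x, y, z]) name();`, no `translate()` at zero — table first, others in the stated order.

table();
translate([437, -542, 0]) stool();
translate([437, 988, 0]) stool();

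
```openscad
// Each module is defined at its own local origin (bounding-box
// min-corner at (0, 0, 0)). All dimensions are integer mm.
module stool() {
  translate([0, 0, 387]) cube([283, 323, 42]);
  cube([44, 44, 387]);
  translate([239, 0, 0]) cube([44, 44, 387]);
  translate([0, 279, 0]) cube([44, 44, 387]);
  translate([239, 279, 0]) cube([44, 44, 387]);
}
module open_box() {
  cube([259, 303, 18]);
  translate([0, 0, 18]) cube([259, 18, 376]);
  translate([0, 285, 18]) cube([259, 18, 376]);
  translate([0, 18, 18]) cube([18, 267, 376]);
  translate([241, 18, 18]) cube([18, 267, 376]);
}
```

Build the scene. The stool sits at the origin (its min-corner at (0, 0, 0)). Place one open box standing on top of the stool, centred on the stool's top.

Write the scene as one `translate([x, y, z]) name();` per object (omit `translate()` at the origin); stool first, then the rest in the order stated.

stool();
translate([12, 10, 429]) open_box();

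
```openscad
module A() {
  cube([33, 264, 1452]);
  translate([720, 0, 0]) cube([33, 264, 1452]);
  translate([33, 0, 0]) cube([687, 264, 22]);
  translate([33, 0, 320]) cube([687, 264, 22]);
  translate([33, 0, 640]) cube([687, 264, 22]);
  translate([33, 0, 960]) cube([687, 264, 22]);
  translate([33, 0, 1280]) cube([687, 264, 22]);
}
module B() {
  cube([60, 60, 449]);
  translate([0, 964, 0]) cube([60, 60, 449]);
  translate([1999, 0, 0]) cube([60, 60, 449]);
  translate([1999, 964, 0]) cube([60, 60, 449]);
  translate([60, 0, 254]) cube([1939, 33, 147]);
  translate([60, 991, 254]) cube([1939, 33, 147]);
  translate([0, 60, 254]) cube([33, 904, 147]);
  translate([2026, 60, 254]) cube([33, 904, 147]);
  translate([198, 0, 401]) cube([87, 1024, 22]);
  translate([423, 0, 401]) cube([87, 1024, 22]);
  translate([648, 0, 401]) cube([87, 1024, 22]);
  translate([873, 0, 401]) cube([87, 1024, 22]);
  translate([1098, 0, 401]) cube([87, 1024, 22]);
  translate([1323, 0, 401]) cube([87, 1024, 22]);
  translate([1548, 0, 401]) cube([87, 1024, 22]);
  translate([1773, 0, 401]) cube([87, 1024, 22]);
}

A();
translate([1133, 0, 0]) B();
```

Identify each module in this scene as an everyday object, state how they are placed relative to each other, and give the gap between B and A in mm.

A is a bookshelf. B is a bed frame. The bed frame is on the floor beside the bookshelf on its +x side. The gap between the bed frame and the bookshelf is 380 mm.

The bed frame's nearest face is 380 mm from the bookshelf's +x face.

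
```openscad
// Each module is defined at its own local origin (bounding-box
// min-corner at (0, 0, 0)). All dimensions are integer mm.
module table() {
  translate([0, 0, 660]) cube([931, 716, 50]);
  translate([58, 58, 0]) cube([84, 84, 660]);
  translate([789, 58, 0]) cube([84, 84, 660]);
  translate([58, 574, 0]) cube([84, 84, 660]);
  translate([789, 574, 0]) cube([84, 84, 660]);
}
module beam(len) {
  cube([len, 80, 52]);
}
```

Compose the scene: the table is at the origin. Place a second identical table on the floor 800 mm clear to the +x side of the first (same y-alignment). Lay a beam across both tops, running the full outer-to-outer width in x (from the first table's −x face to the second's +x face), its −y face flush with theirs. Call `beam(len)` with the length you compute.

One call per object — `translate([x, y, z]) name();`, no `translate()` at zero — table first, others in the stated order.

table();
translate([1731, 0, 0]) table();
translate([0, 0, 710]) beam(2662);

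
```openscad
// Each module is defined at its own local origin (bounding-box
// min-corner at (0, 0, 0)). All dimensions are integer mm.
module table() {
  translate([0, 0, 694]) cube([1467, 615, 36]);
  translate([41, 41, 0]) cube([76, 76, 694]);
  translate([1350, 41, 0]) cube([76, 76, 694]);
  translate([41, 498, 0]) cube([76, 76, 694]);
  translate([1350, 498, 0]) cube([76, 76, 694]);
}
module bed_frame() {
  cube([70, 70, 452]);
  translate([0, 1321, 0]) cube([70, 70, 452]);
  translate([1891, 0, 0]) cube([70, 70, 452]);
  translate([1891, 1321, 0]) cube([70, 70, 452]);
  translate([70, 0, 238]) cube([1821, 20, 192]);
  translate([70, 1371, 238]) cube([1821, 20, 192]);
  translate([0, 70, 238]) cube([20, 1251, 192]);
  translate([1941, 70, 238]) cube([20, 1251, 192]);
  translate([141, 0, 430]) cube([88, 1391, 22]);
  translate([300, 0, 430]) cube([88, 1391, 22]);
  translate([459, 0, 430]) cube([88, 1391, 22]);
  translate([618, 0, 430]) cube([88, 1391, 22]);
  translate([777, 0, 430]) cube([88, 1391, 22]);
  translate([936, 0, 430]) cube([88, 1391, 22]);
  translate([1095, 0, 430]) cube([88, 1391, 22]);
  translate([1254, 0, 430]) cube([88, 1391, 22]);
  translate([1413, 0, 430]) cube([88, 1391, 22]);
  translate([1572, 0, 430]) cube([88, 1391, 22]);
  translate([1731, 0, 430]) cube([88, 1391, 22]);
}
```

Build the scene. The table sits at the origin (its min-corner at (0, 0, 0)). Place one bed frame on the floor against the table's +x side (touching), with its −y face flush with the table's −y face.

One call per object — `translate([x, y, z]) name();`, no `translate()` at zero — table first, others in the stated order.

table();
translate([1467, 0, 0]) bed_frame();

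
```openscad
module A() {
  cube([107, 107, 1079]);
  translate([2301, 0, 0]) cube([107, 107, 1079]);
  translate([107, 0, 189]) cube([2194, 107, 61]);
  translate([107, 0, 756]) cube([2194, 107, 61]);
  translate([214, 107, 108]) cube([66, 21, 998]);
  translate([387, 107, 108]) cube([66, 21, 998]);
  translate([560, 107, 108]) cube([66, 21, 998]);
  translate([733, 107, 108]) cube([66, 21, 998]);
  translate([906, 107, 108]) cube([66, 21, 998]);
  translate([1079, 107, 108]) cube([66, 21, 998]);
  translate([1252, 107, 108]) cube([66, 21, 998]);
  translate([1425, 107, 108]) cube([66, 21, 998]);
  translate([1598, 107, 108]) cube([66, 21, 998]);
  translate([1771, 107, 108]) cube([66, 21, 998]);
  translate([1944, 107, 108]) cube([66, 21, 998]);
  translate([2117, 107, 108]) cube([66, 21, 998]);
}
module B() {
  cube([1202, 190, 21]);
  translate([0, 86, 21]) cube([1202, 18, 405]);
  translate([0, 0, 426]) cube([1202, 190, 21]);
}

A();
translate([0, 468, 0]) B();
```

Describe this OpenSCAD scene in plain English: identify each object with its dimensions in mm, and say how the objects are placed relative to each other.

A is a fence section. Two 107×107 mm posts, 1079 mm tall, stand on the floor with a clear span of 2194 mm between their inner faces. Two horizontal rails of 107×61 mm section span the gap between the posts with their undersides at z = 189 mm and z = 756 mm, flush with the posts' −y face. 12 pickets, each 66 mm wide, 21 mm thick and 998 mm tall, are fixed to the +y face of the rails with their bottoms at z = 108 mm, evenly spaced across the span with equal gaps (rounded down to the nearest mm) at the −x end and between each pair — any rounding remainder accumulates at the +x end.

B is an I-beam lying along x, 1202 mm long. Overall section height 447 mm. Two flanges 190 mm wide (y) and 21 mm thick, one on the floor and one at the top; a web 18 mm thick runs between them, centred on the flange width.

The I-beam is on the floor beside the fence section on its +y side.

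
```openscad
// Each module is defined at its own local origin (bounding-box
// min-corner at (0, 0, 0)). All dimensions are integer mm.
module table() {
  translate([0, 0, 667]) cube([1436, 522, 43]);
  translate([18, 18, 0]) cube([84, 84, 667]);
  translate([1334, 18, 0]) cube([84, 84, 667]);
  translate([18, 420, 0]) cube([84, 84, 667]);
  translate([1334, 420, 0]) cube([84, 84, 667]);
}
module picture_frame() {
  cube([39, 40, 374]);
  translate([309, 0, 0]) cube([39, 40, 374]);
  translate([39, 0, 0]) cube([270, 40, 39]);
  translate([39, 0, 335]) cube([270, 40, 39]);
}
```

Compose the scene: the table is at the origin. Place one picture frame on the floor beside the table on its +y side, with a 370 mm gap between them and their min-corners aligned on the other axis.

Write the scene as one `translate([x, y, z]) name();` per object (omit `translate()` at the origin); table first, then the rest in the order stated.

table();
translate([0, 892, 0]) picture_frame();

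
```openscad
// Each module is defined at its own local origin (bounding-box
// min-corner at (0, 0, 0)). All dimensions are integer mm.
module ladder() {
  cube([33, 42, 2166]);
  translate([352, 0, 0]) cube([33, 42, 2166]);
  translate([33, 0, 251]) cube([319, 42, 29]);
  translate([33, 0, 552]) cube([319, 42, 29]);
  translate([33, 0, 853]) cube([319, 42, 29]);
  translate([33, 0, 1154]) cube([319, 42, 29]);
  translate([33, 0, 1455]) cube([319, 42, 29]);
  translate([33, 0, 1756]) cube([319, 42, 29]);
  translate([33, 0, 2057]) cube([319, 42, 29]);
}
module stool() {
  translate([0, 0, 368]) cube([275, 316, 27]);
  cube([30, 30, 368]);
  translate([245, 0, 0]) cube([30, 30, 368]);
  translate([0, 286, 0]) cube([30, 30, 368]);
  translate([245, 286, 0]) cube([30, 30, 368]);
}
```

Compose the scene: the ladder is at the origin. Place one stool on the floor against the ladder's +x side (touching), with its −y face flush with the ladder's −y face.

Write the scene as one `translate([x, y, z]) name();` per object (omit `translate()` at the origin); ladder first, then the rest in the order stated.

ladder();
translate([385, 0, 0]) stool();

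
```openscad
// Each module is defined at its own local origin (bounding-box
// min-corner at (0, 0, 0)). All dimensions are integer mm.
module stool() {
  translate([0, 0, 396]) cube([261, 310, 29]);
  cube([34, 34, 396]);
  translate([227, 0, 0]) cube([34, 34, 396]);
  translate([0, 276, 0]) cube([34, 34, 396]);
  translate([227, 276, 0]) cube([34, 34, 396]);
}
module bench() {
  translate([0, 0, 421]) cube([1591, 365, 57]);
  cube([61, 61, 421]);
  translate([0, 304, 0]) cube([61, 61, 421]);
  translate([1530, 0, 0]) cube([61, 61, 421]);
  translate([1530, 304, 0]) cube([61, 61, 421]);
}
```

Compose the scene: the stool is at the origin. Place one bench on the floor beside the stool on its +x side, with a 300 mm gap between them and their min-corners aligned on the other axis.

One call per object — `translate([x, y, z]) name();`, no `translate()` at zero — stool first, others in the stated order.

stool();
translate([561, 0, 0]) bench();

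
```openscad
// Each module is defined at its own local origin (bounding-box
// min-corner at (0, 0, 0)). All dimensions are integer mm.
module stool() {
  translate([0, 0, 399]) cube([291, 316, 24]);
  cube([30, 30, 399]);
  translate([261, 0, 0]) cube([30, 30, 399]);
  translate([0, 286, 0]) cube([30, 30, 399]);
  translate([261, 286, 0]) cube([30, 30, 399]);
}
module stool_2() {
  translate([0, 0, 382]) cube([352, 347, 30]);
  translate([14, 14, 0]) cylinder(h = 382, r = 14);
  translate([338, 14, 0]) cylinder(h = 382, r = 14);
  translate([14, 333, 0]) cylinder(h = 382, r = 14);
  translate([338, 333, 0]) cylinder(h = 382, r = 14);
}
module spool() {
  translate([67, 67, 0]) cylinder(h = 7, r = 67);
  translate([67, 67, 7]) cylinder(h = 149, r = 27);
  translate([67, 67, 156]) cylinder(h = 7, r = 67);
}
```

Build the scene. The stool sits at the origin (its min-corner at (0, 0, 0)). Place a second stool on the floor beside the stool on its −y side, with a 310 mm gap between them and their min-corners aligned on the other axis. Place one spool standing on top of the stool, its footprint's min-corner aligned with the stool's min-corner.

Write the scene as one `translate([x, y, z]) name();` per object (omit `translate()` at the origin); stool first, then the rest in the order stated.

stool();
translate([0, -657, 0]) stool_2();
translate([0, 0, 423]) spool();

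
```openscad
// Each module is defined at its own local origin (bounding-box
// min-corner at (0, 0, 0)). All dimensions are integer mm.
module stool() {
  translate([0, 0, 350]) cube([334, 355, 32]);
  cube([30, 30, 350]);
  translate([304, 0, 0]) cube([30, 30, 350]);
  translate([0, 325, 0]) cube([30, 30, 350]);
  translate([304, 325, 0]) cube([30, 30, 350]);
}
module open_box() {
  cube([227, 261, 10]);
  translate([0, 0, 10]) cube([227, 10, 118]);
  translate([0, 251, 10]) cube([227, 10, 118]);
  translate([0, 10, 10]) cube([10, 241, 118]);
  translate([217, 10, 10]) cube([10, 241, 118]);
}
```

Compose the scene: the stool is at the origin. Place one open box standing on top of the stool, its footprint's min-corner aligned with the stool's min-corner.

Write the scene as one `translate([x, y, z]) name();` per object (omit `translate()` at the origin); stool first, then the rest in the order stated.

stool();
translate([0, 0, 382]) open_box();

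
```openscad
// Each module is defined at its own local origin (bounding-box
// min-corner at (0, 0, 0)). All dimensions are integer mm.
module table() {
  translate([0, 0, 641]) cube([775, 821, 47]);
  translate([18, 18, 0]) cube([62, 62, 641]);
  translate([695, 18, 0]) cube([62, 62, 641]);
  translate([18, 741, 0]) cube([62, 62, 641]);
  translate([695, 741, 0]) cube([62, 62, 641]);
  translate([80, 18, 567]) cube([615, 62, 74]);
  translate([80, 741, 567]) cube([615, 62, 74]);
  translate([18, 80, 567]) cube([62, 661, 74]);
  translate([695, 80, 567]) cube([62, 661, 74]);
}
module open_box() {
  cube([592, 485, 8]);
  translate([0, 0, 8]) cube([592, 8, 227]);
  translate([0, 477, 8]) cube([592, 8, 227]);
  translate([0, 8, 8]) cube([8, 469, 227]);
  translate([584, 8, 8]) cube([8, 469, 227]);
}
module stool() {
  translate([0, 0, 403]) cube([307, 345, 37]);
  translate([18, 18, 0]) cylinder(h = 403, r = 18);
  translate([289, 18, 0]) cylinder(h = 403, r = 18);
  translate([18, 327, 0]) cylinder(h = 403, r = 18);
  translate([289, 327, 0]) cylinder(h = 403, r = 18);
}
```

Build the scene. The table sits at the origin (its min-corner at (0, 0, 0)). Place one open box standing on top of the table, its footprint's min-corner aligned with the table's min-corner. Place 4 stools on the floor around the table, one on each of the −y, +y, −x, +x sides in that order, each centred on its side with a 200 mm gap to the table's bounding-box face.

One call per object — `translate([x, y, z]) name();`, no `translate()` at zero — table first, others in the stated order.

table();
translate([0, 0, 688]) open_box();
translate([234, -545, 0]) stool();
translate([234, 1021, 0]) stool();
translate([-507, 238, 0]) stool();
translate([975, 238, 0]) stool();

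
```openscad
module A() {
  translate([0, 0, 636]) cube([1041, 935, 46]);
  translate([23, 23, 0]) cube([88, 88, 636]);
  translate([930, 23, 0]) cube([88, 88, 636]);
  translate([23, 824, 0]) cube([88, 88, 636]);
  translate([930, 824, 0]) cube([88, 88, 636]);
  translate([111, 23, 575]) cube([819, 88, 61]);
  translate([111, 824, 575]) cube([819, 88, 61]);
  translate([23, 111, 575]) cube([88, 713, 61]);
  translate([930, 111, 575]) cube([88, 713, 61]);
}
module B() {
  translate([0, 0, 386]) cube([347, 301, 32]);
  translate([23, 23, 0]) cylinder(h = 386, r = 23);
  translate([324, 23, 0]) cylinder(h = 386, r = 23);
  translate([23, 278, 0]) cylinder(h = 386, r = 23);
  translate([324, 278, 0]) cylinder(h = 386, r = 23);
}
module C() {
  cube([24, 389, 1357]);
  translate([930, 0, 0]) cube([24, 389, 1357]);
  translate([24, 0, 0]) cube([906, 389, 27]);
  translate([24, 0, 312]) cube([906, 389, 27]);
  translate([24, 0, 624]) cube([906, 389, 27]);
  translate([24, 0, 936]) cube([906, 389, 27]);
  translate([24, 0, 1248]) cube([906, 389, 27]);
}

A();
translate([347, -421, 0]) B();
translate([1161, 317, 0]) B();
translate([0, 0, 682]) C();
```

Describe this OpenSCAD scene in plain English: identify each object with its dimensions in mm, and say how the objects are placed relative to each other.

A is a rectangular dining table. The top is 1041×935×46 mm with its upper surface at z = 682 mm. It stands on four 88×88 mm square legs, each inset 23 mm from the nearest pair of top edges, running from the floor to the underside of the top. Four apron rails, 88 mm thick and 61 mm tall, run between adjacent legs with their top edges flush with the underside of the top and their outer faces flush with the legs' outer faces.

B is a simple wooden stool: a rectangular seat 347 mm (x) by 301 mm (y), 32 mm thick, top face at z = 418 mm, on four round legs, each 46 mm in diameter. The legs rest on z = 0, each leg's axis is inset half a diameter from the nearest pair of seat edges (so the leg's bounding box is flush with the corner).

C is a bookshelf 954 mm wide overall, 389 mm deep and 1357 mm tall. The two sides are 24 mm thick vertical panels. 5 horizontal shelves of 27 mm thickness span between the inner faces of the sides; the lowest shelf sits on the floor and shelves are stacked with a clear vertical gap of 285 mm between each pair.

Two stools sit around the table at the −y, +x sides. The bookshelf is on top of the table.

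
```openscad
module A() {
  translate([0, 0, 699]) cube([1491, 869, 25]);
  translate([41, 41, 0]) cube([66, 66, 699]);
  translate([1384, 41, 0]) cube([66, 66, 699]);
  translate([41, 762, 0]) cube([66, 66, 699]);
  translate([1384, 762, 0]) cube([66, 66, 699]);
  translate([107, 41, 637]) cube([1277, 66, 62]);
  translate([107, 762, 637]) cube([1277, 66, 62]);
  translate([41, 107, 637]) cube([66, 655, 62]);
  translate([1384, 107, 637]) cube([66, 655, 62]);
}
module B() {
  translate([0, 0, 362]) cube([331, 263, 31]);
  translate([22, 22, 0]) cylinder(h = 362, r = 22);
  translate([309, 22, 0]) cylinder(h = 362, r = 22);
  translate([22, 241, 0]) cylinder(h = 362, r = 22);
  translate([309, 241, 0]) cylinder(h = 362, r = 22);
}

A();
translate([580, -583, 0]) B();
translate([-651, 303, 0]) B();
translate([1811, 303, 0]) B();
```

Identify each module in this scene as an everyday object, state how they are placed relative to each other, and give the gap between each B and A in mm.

A is a table. B is a stool. Three stools sit around the table at the −y, −x, +x sides. The gap between each stool and the table is 320 mm.

Each stool's nearest face is 320 mm from the table's bounding box.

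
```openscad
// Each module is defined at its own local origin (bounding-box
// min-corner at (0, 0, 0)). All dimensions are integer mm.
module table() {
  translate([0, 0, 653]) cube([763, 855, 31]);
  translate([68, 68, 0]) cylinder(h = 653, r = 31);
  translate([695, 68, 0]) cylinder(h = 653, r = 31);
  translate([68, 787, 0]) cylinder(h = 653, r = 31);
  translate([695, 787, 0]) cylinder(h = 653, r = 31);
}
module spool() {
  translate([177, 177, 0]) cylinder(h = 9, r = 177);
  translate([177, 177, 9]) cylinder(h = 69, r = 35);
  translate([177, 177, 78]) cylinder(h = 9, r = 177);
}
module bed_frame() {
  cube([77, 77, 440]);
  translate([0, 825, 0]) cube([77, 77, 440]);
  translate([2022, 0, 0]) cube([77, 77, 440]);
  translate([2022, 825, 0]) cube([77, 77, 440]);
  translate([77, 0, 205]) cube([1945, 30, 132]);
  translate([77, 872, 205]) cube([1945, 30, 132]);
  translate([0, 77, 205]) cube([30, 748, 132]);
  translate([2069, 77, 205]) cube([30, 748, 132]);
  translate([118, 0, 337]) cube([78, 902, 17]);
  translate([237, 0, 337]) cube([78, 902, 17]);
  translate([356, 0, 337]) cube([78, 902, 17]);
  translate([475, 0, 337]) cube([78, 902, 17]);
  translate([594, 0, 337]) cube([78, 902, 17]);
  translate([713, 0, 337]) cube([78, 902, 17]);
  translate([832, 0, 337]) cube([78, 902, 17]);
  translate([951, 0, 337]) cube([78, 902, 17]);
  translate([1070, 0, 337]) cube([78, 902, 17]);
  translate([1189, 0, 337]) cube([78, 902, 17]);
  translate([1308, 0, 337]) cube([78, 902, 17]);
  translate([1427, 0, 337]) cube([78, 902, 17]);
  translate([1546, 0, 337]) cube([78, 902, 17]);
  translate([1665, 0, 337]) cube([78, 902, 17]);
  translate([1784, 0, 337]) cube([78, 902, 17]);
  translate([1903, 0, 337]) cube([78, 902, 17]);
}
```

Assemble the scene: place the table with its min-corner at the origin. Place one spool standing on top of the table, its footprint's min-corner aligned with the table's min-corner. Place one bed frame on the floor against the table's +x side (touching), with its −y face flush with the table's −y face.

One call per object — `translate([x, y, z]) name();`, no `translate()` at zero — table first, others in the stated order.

table();
translate([0, 0, 684]) spool();
translate([763, 0, 0]) bed_frame();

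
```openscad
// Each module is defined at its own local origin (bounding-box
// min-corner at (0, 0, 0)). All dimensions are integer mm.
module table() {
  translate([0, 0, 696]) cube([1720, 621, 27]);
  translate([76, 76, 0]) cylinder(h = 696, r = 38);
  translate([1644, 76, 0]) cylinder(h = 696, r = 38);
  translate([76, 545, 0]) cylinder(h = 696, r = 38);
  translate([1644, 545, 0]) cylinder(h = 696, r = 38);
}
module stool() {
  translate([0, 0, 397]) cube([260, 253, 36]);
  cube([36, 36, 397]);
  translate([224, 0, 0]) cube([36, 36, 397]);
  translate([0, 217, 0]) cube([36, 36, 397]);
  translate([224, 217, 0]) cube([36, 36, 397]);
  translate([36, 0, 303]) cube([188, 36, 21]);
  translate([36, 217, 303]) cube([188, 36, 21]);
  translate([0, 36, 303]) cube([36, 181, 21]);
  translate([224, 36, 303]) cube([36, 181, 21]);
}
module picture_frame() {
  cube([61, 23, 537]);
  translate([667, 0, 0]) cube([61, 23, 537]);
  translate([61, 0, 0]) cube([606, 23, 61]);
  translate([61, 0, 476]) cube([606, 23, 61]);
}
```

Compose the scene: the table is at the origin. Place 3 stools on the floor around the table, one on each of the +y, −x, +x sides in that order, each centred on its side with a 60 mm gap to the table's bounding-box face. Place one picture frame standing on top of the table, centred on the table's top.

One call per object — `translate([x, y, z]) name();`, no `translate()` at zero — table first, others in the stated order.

table();
translate([730, 681, 0]) stool();
translate([-320, 184, 0]) stool();
translate([1780, 184, 0]) stool();
translate([496, 299, 723]) picture_frame();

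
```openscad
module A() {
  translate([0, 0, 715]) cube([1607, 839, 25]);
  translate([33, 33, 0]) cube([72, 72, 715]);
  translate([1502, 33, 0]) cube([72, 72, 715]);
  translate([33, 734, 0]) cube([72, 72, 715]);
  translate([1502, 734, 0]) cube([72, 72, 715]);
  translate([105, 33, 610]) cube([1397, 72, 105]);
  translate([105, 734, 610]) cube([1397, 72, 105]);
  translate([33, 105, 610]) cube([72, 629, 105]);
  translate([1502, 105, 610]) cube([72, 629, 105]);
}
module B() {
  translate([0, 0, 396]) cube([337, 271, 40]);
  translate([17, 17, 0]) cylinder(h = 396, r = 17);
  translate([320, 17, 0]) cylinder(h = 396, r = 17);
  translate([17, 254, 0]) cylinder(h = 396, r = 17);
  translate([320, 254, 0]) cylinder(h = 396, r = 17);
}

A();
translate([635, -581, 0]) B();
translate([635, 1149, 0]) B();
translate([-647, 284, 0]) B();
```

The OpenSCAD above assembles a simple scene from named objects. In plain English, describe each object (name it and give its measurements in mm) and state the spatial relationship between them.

A is a table: top 1607 mm (x) × 839 mm (y), 25 mm thick, upper face at z = 740 mm, on four 72×72 mm square legs, each inset 33 mm from the nearest pair of top edges, running from z = 0 to the bottom of the top. Four apron rails, 72 mm thick and 105 mm tall, run between adjacent legs with their top edges flush with the underside of the top and their outer faces flush with the legs' outer faces.

B is a four-legged stool. The seat is a 337×271×40 mm slab whose top surface is at z = 436 mm; four round legs, each 34 mm in diameter, run from the floor (z = 0) to the underside of the seat, each leg's axis is inset half a diameter from the nearest pair of seat edges (so the leg's bounding box is flush with the corner).

Three stools sit around the table at the −y, +y, −x sides.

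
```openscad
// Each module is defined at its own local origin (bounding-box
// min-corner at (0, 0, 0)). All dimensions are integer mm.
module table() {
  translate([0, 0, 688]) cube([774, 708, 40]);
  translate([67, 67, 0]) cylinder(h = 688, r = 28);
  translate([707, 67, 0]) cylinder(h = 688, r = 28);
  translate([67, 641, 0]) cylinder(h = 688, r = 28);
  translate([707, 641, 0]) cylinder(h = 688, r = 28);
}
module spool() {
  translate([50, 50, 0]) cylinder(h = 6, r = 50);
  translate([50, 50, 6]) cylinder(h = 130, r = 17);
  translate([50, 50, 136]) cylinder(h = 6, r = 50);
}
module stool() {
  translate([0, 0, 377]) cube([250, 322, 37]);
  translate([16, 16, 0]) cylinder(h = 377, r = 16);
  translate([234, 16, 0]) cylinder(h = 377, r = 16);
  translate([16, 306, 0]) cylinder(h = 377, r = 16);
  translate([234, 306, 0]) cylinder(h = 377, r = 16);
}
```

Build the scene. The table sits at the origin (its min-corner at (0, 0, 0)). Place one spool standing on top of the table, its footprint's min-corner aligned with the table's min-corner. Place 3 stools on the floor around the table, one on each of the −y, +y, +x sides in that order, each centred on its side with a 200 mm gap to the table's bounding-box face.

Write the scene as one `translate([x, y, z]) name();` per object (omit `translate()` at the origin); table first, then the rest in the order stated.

table();
translate([0, 0, 728]) spool();
translate([262, -522, 0]) stool();
translate([262, 908, 0]) stool();
translate([974, 193, 0]) stool();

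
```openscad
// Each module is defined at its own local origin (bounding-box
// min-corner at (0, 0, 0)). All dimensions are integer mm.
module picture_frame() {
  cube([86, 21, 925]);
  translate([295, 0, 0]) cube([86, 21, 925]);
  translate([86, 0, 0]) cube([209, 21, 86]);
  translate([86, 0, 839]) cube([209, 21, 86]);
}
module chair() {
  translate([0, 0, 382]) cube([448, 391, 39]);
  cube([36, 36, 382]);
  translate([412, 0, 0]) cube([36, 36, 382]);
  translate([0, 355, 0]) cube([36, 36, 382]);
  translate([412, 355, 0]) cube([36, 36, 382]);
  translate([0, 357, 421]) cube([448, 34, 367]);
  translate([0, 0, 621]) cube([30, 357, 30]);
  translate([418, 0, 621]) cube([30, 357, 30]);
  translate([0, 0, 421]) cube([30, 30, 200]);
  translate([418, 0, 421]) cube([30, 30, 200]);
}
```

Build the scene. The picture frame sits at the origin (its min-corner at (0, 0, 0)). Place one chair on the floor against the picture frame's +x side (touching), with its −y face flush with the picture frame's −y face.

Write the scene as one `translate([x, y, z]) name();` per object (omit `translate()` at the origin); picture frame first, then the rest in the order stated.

picture_frame();
translate([381, 0, 0]) chair();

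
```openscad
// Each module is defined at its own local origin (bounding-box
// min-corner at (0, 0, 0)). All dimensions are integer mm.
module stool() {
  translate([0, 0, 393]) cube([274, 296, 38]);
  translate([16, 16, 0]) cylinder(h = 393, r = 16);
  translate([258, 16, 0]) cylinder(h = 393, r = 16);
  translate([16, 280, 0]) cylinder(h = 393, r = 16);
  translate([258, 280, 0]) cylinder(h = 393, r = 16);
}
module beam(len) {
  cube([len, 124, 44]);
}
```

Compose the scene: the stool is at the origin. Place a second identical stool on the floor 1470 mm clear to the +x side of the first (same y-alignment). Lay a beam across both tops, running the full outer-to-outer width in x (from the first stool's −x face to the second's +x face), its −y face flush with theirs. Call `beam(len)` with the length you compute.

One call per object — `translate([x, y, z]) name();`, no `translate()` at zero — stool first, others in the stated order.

stool();
translate([1744, 0, 0]) stool();
translate([0, 0, 431]) beam(2018);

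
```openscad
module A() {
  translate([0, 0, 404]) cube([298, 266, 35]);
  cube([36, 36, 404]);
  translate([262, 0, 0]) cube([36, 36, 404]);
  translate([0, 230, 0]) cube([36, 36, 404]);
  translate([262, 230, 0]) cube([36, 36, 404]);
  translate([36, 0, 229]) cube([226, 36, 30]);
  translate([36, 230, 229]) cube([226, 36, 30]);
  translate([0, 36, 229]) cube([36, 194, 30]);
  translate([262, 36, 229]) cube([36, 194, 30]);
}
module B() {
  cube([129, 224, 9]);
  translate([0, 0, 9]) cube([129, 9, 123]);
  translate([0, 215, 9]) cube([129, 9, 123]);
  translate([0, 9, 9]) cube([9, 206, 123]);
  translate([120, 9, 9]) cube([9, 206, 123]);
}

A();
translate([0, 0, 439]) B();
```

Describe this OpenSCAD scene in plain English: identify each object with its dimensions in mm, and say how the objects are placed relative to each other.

A is a four-legged stool. The seat is 298×266 mm, 35 mm thick, top at z = 439 mm. It stands on four square legs, each 36×36 mm in cross-section, from z = 0 to the seat underside, each flush with a corner of the seat. Four stretchers, 36 mm wide and 30 mm tall, connect adjacent legs with their undersides at z = 229 mm, each running between the inner faces of the legs it joins and aligned with the legs' outer faces on the other axis.

B is an open storage box with external size 129×224×132 mm and wall thickness 9 mm (the base is also 9 mm thick). The base covers the whole footprint; the four walls stand on the base, with the y-facing walls full-width and the x-facing walls fitting between their inner faces.

The open box is on top of the stool.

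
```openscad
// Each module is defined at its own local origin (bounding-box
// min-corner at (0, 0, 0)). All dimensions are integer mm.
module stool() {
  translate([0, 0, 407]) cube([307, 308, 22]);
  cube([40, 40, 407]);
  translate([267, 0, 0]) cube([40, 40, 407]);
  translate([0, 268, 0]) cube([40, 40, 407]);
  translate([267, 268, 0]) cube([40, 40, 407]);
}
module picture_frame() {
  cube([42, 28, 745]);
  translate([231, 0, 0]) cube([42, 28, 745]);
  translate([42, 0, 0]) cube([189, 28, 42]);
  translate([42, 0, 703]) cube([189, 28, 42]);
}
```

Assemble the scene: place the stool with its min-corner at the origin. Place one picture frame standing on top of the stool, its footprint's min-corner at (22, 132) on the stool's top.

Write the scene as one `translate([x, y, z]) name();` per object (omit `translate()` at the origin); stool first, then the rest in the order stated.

stool();
translate([22, 132, 429]) picture_frame();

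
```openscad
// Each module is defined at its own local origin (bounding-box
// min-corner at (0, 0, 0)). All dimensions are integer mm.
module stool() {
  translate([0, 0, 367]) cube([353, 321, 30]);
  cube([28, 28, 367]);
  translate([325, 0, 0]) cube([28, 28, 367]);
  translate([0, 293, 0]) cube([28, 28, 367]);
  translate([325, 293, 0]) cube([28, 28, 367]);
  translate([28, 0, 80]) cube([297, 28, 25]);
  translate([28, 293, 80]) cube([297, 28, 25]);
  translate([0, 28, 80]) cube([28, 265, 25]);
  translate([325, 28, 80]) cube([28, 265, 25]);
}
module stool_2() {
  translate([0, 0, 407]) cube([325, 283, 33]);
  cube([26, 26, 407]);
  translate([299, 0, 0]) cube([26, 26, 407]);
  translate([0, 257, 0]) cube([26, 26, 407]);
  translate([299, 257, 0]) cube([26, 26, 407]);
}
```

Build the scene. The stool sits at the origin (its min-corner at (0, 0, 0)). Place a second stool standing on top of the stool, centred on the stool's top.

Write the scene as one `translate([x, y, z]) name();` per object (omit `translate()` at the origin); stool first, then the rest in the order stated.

stool();
translate([14, 19, 397]) stool_2();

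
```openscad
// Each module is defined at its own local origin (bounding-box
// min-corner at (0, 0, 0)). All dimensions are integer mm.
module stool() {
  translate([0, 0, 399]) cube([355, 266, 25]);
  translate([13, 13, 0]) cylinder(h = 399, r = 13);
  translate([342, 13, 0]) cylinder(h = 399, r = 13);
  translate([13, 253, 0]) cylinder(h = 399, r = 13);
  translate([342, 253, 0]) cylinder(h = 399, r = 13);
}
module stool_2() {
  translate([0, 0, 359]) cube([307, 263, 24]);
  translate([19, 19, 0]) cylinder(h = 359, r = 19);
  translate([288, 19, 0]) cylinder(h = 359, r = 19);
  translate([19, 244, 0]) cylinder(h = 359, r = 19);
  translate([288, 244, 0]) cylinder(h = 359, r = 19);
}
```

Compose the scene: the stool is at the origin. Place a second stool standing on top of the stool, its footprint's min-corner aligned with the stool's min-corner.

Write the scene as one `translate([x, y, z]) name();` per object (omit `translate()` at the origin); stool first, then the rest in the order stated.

stool();
translate([0, 0, 424]) stool_2();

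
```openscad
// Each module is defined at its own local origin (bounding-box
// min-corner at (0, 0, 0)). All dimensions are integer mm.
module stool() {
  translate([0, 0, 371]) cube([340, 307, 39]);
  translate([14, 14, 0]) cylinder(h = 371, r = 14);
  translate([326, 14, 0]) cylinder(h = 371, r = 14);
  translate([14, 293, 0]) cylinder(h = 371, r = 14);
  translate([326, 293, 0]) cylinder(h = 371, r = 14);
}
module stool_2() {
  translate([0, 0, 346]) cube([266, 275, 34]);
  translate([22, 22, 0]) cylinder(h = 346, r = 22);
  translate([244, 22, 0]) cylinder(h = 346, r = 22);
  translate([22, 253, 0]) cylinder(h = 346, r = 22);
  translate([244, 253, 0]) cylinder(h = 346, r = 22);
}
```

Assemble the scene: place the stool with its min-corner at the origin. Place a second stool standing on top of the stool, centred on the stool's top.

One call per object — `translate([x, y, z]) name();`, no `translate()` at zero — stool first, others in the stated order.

stool();
translate([37, 16, 410]) stool_2();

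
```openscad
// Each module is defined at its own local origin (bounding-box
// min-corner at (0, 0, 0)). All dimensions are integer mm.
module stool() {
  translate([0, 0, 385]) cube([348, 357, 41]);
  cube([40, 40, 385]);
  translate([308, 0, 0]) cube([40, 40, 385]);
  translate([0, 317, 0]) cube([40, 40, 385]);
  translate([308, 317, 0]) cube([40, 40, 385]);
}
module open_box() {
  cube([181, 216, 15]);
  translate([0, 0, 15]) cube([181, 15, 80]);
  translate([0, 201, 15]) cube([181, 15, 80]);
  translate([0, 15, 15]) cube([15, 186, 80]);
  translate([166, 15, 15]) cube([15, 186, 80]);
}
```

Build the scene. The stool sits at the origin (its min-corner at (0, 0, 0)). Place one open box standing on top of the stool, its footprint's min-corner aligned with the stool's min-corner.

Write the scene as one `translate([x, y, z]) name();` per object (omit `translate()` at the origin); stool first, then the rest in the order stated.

stool();
translate([0, 0, 426]) open_box();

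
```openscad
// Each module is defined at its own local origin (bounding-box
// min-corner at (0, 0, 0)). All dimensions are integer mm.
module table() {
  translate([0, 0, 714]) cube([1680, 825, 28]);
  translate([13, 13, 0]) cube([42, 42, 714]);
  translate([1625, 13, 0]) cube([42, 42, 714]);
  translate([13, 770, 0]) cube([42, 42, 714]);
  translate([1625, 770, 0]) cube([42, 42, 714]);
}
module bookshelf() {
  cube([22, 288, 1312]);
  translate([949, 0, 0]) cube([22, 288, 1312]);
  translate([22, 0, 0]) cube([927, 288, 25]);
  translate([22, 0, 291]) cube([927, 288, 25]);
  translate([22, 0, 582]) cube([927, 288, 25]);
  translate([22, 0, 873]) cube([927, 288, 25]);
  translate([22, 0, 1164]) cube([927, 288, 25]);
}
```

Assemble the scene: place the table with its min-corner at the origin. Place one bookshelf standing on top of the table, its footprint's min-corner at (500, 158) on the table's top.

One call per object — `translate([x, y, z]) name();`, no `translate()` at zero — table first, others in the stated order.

table();
translate([500, 158, 742]) bookshelf();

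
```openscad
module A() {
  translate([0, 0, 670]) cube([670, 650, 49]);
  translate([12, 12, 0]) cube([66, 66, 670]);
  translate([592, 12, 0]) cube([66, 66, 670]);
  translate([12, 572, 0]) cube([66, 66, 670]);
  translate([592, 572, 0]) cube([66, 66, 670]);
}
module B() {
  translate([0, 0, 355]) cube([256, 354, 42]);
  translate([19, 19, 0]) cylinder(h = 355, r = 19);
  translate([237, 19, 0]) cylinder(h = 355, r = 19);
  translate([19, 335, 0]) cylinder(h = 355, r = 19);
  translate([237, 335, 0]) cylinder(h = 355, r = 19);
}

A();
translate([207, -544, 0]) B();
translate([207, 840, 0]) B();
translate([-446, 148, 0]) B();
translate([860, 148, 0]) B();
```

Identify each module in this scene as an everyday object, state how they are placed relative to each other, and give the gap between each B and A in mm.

A is a table. B is a stool. Four stools sit around the table at the −y, +y, −x, +x sides. The gap between each stool and the table is 190 mm.

Each stool's nearest face is 190 mm from the table's bounding box.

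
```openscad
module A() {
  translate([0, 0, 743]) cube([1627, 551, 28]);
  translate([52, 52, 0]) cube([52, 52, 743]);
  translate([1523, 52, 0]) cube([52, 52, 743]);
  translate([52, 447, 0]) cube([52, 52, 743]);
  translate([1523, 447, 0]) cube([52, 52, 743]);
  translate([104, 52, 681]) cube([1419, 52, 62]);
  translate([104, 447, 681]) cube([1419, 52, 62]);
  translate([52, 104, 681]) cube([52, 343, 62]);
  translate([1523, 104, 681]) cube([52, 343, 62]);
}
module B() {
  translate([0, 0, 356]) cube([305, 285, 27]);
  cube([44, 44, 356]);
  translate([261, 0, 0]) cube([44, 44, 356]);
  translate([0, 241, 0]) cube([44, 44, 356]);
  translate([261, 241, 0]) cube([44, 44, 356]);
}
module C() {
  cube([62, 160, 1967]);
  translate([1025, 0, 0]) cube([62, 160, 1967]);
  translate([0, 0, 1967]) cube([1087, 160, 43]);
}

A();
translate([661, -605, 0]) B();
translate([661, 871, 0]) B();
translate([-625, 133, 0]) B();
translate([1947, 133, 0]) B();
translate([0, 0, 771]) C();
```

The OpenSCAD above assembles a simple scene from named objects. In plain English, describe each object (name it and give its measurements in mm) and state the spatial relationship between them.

A is a table with a 1627×551 mm rectangular top, 28 mm thick, top surface at z = 771 mm, supported by four 52×52 mm square legs, each inset 52 mm from the nearest pair of top edges, running from the floor. Four apron rails, 52 mm thick and 62 mm tall, run between adjacent legs with their top edges flush with the underside of the top and their outer faces flush with the legs' outer faces.

B is a four-legged stool. The seat is a 305×285×27 mm slab whose top surface is at z = 383 mm; four square legs, each 44×44 mm in cross-section, run from the floor (z = 0) to the underside of the seat, each flush with a corner of the seat.

C is a door frame. The clear opening is 963 mm wide and 1967 mm high. Two 62 mm wide jambs, 160 mm deep, stand either side of the opening from the floor to the top of the opening. A 43 mm thick head sits across the top of both jambs, spanning the full outside width of the frame.

Four stools sit around the table at the −y, +y, −x, +x sides. The door frame is on top of the table.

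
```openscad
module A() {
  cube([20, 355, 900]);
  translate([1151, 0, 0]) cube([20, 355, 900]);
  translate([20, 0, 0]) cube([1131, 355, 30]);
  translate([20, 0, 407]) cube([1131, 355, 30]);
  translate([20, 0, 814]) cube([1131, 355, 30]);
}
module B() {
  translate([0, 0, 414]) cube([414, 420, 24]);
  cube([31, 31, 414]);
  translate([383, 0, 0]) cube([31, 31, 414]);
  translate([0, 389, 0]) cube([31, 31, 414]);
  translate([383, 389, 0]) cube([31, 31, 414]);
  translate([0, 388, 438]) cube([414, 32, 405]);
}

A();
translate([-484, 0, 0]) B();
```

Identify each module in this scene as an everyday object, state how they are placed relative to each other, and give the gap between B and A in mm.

The chair's nearest face is 70 mm from the bookshelf's −x face.

A is a bookshelf. B is a chair. The chair is on the floor beside the bookshelf on its −x side. The gap between the chair and the bookshelf is 70 mm.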